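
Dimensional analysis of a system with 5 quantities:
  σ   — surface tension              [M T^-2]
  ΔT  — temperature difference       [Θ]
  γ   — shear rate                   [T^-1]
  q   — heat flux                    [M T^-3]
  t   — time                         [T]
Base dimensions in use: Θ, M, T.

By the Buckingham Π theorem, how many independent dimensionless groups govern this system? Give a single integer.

2

Exponent matrix [Θ,M,T] × [σ,ΔT,γ,q,t]:
  Θ: [ 0  1  0  0  0]
  M: [ 1  0  0  1  0]
  T: [-2  0 -1 -3  1]
Echelon form has 3 nonzero rows (pivots: σ,ΔT,γ)
5 vars − rank 3 = 2 Π groups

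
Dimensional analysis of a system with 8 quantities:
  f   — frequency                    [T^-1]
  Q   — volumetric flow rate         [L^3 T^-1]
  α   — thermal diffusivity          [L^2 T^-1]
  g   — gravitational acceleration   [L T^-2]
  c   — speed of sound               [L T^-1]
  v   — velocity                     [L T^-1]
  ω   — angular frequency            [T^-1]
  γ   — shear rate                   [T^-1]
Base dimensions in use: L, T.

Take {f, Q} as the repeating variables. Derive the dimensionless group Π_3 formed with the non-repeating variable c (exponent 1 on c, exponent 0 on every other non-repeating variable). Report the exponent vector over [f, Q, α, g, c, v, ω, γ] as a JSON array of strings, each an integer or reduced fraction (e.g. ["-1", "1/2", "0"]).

["-2/3", "-1/3", "0", "0", "1", "0", "0", "0"]

Exponent matrix [L,T] × [f,Q,α,g,c,v,ω,γ]:
  L: [ 0  3  2  1  1  1  0  0]
  T: [-1 -1 -1 -2 -1 -1 -1 -1]
RREF → pivots at {f,Q} ⇒ r = 2
Repeat: f,Q; free: α,g,c,v,ω,γ
RREF:
  r0: [   1    0  1/3  5/3  2/3  2/3    1    1]
  r1: [   0    1  2/3  1/3  1/3  1/3    0    0]
Fix exponent of c at 1, α at 0, g at 0, v at 0, ω at 0, γ at 0; solve each RREF row for its pivot's exponent:
  r0: exp(f) + (2/3)·1 = 0 ⇒ exp(f) = -2/3
  r1: exp(Q) + (1/3)·1 = 0 ⇒ exp(Q) = -1/3
Π_3 = f^(-2/3) · Q^(-1/3) · c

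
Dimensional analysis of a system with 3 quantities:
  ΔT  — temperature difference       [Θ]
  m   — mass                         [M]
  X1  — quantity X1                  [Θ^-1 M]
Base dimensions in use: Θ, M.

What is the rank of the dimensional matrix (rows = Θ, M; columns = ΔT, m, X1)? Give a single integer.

2

Dimensional matrix (Θ×M by ΔT×m×X1):
  Θ: [ 1  0 -1]
  M: [ 0  1  1]
RREF → pivots at {ΔT,m} ⇒ r = 2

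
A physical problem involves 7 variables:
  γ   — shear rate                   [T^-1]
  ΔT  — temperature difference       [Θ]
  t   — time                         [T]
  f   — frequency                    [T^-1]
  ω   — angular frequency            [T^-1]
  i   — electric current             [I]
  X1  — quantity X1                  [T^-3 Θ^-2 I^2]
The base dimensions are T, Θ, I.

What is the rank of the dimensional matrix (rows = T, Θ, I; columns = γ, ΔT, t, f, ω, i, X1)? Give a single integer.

Exponent matrix [T,Θ,I] × [γ,ΔT,t,f,ω,i,X1]:
  T: [-1  0  1 -1 -1  0 -3]
  Θ: [ 0  1  0  0  0  0 -2]
  I: [ 0  0  0  0  0  1  2]
Row reduction gives pivot columns γ,ΔT,i; rank = 3

3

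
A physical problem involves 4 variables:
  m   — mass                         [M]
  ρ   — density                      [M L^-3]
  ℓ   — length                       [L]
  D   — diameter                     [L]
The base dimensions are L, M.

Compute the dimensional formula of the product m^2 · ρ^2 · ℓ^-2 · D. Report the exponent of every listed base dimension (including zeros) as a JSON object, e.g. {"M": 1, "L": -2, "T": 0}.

{"L": -7, "M": 4}

Exponent matrix [L,M] × [m,ρ,ℓ,D]:
  L: [ 0 -3  1  1]
  M: [ 1  1  0  0]
  [L]: (2)·0+(2)·-3+(-2)·1+(1)·1 = -7
  [M]: (2)·1+(2)·1+(-2)·0+(1)·0 = 4
⇒ L^-7 M^4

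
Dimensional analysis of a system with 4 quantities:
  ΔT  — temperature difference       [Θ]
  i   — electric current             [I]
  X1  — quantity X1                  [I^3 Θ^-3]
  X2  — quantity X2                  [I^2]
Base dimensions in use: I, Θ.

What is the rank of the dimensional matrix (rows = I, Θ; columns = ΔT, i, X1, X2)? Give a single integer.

2

Exponent matrix [I,Θ] × [ΔT,i,X1,X2]:
  I: [ 0  1  3  2]
  Θ: [ 1  0 -3  0]
RREF → pivots at {ΔT,i} ⇒ r = 2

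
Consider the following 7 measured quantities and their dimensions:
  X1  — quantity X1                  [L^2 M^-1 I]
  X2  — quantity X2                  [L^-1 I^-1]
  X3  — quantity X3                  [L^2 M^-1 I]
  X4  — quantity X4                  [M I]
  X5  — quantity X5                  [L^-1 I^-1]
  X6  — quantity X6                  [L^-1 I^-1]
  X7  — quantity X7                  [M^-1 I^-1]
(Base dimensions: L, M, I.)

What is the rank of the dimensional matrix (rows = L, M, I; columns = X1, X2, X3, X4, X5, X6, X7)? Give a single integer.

2

Exponent matrix [L,M,I] × [X1,X2,X3,X4,X5,X6,X7]:
  L: [ 2 -1  2  0 -1 -1  0]
  M: [-1  0 -1  1  0  0 -1]
  I: [ 1 -1  1  1 -1 -1 -1]
RREF → pivots at {X1,X2} ⇒ r = 2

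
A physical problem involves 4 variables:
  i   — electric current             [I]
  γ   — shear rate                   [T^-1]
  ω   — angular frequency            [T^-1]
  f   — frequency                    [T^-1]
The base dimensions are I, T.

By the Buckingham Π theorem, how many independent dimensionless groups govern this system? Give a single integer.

Exponent matrix [I,T] × [i,γ,ω,f]:
  I: [ 1  0  0  0]
  T: [ 0 -1 -1 -1]
Echelon form has 2 nonzero rows (pivots: i,γ)
n=4, r=2 ⇒ 2 dimensionless groups

2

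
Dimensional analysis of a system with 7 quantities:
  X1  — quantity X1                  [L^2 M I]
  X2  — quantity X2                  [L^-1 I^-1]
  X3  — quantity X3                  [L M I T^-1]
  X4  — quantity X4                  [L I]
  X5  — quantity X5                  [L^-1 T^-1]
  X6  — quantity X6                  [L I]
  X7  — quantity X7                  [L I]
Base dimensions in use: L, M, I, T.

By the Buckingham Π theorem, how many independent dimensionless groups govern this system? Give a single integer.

Write exponents as rows L,M,I,T / cols X1,X2,X3,X4,X5,X6,X7:
  L: [ 2 -1  1  1 -1  1  1]
  M: [ 1  0  1  0  0  0  0]
  I: [ 1 -1  1  1  0  1  1]
  T: [ 0  0 -1  0 -1  0  0]
RREF → pivots at {X1,X2,X3} ⇒ r = 3
Π count = n − r = 7 − 3 = 4

4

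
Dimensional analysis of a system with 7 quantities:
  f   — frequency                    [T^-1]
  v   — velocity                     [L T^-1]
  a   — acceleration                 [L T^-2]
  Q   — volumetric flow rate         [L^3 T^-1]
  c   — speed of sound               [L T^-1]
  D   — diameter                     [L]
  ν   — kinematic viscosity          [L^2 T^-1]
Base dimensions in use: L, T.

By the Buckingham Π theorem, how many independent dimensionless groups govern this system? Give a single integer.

Dimensional matrix (L×T by f×v×a×Q×c×D×ν):
  L: [ 0  1  1  3  1  1  2]
  T: [-1 -1 -2 -1 -1  0 -1]
RREF → pivots at {f,v} ⇒ r = 2
7 vars − rank 2 = 5 Π groups

5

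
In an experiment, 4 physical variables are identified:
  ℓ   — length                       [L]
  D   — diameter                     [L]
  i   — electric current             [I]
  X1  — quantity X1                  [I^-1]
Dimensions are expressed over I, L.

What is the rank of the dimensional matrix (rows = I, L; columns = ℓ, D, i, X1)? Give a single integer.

2

Dimensional matrix (I×L by ℓ×D×i×X1):
  I: [ 0  0  1 -1]
  L: [ 1  1  0  0]
Row reduction gives pivot columns ℓ,i; rank = 2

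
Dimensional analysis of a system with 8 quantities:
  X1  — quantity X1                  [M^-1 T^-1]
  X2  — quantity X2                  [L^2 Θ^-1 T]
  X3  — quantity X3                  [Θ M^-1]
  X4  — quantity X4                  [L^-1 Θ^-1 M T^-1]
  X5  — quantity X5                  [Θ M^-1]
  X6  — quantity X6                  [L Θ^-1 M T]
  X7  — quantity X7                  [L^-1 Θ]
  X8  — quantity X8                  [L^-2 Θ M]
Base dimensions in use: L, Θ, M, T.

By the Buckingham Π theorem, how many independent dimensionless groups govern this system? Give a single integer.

5

Dimensional matrix (L×Θ×M×T by X1×X2×X3×X4×X5×X6×X7×X8):
  L: [ 0  2  0 -1  0  1 -1 -2]
  Θ: [ 0 -1  1 -1  1 -1  1  1]
  M: [-1  0 -1  1 -1  1  0  1]
  T: [-1  1  0 -1  0  1  0  0]
RREF → pivots at {X1,X2,X3} ⇒ r = 3
Π count = n − r = 8 − 3 = 5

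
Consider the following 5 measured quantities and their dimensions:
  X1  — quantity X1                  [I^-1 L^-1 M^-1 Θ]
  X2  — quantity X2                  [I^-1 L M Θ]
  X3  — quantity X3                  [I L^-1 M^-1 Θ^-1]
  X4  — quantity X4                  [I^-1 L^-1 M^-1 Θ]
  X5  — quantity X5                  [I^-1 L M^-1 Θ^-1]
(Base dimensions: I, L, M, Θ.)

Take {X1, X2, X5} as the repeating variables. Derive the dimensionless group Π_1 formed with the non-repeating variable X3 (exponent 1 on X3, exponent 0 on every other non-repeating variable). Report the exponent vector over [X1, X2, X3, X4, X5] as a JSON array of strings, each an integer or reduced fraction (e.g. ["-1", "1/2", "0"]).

["0", "1", "1", "0", "0"]

Write exponents as rows I,L,M,Θ / cols X1,X2,X3,X4,X5:
  I: [-1 -1  1 -1 -1]
  L: [-1  1 -1 -1  1]
  M: [-1  1 -1 -1 -1]
  Θ: [ 1  1 -1  1 -1]
Echelon form has 3 nonzero rows (pivots: X1,X2,X5)
Repeat: X1,X2,X5; free: X3,X4
RREF:
  r0: [   1    0    0    1    0]
  r1: [   0    1   -1    0    0]
  r2: [   0    0    0    0    1]
  r3: [   0    0    0    0    0]
Fix exponent of X3 at 1, X4 at 0; solve each RREF row for its pivot's exponent:
  r0: exp(X1) + (0)·1 = 0 ⇒ exp(X1) = 0
  r1: exp(X2) + (-1)·1 = 0 ⇒ exp(X2) = 1
  r2: exp(X5) + (0)·1 = 0 ⇒ exp(X5) = 0
Π_1 = X2 · X3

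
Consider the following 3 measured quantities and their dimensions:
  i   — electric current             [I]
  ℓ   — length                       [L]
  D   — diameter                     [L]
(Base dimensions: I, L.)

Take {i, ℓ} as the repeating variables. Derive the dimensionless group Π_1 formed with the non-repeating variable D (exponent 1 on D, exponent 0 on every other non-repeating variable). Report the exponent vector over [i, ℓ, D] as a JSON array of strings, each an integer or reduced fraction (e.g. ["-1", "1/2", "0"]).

["0", "-1", "1"]

Exponent matrix [I,L] × [i,ℓ,D]:
  I: [ 1  0  0]
  L: [ 0  1  1]
Echelon form has 2 nonzero rows (pivots: i,ℓ)
Pivot set = {i,ℓ}, free = {D}
RREF:
  r0: [   1    0    0]
  r1: [   0    1    1]
Fix exponent of D at 1; solve each RREF row for its pivot's exponent:
  r0: exp(i) + (0)·1 = 0 ⇒ exp(i) = 0
  r1: exp(ℓ) + (1)·1 = 0 ⇒ exp(ℓ) = -1
Π_1 = ℓ^-1 · D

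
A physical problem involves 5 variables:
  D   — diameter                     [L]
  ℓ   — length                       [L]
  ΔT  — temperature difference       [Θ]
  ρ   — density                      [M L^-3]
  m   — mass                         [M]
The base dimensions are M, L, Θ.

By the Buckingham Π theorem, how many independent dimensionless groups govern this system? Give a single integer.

2

Exponent matrix [M,L,Θ] × [D,ℓ,ΔT,ρ,m]:
  M: [ 0  0  0  1  1]
  L: [ 1  1  0 -3  0]
  Θ: [ 0  0  1  0  0]
Echelon form has 3 nonzero rows (pivots: D,ΔT,ρ)
Π count = n − r = 5 − 3 = 2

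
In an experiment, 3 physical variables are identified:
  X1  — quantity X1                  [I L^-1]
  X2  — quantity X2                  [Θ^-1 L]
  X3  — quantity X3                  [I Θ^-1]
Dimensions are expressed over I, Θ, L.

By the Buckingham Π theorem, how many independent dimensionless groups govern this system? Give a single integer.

Dimensional matrix (I×Θ×L by X1×X2×X3):
  I: [ 1  0  1]
  Θ: [ 0 -1 -1]
  L: [-1  1  0]
RREF → pivots at {X1,X2} ⇒ r = 2
n=3, r=2 ⇒ 1 dimensionless group

1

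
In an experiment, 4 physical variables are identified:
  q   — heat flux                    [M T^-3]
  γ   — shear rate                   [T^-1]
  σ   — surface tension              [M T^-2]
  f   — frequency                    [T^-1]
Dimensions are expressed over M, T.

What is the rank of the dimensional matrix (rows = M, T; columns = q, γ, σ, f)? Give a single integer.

2

Exponent matrix [M,T] × [q,γ,σ,f]:
  M: [ 1  0  1  0]
  T: [-3 -1 -2 -1]
Echelon form has 2 nonzero rows (pivots: q,γ)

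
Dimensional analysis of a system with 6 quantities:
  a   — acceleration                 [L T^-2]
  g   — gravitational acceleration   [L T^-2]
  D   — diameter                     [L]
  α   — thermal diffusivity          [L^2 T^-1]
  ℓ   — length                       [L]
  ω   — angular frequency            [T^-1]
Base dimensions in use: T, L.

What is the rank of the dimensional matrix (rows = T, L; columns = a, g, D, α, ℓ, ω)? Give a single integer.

Exponent matrix [T,L] × [a,g,D,α,ℓ,ω]:
  T: [-2 -2  0 -1  0 -1]
  L: [ 1  1  1  2  1  0]
Row reduction gives pivot columns a,D; rank = 2

2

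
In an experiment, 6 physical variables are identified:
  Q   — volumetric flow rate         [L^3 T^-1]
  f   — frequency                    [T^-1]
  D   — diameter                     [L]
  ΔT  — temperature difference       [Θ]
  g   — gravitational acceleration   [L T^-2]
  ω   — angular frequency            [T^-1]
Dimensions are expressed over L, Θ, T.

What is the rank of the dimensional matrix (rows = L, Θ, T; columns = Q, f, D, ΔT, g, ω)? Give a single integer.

Write exponents as rows L,Θ,T / cols Q,f,D,ΔT,g,ω:
  L: [ 3  0  1  0  1  0]
  Θ: [ 0  0  0  1  0  0]
  T: [-1 -1  0  0 -2 -1]
RREF → pivots at {Q,f,ΔT} ⇒ r = 3

3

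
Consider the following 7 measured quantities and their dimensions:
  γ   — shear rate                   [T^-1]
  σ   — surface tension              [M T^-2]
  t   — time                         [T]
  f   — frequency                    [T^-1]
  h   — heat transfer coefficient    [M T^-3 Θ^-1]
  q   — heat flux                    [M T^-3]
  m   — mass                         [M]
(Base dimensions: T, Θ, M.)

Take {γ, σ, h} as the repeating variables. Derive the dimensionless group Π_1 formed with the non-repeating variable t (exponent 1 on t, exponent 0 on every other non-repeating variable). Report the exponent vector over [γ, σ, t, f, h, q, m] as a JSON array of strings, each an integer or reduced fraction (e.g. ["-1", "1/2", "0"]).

Write exponents as rows T,Θ,M / cols γ,σ,t,f,h,q,m:
  T: [-1 -2  1 -1 -3 -3  0]
  Θ: [ 0  0  0  0 -1  0  0]
  M: [ 0  1  0  0  1  1  1]
Row reduction gives pivot columns γ,σ,h; rank = 3
Repeat: γ,σ,h; free: t,f,q,m
RREF:
  r0: [   1    0   -1    1    0    1   -2]
  r1: [   0    1    0    0    0    1    1]
  r2: [   0    0    0    0    1    0    0]
Fix exponent of t at 1, f at 0, q at 0, m at 0; solve each RREF row for its pivot's exponent:
  r0: exp(γ) + (-1)·1 = 0 ⇒ exp(γ) = 1
  r1: exp(σ) + (0)·1 = 0 ⇒ exp(σ) = 0
  r2: exp(h) + (0)·1 = 0 ⇒ exp(h) = 0
Π_1 = γ · t

["1", "0", "1", "0", "0", "0", "0"]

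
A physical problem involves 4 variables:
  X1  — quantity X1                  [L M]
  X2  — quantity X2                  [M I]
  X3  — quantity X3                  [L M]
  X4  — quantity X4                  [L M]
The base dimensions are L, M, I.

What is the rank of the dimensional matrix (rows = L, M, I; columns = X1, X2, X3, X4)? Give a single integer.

Dimensional matrix (L×M×I by X1×X2×X3×X4):
  L: [ 1  0  1  1]
  M: [ 1  1  1  1]
  I: [ 0  1  0  0]
Echelon form has 2 nonzero rows (pivots: X1,X2)

2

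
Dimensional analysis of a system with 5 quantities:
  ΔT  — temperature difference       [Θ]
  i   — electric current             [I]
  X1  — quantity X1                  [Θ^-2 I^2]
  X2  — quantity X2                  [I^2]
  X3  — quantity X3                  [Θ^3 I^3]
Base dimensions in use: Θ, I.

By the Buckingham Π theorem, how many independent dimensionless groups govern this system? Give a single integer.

3

Dimensional matrix (Θ×I by ΔT×i×X1×X2×X3):
  Θ: [ 1  0 -2  0  3]
  I: [ 0  1  2  2  3]
Echelon form has 2 nonzero rows (pivots: ΔT,i)
n=5, r=2 ⇒ 3 dimensionless groups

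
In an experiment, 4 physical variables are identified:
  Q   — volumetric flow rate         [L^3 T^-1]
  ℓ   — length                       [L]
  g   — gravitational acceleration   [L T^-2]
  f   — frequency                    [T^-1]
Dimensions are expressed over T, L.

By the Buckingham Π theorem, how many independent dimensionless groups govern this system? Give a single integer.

2

Write exponents as rows T,L / cols Q,ℓ,g,f:
  T: [-1  0 -2 -1]
  L: [ 3  1  1  0]
Echelon form has 2 nonzero rows (pivots: Q,ℓ)
Π count = n − r = 4 − 2 = 2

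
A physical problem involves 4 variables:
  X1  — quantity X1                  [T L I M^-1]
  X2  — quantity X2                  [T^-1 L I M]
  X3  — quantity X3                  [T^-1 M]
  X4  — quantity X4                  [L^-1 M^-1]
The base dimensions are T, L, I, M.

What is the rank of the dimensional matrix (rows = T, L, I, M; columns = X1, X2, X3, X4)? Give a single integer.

Write exponents as rows T,L,I,M / cols X1,X2,X3,X4:
  T: [ 1 -1 -1  0]
  L: [ 1  1  0 -1]
  I: [ 1  1  0  0]
  M: [-1  1  1 -1]
Echelon form has 3 nonzero rows (pivots: X1,X2,X4)

3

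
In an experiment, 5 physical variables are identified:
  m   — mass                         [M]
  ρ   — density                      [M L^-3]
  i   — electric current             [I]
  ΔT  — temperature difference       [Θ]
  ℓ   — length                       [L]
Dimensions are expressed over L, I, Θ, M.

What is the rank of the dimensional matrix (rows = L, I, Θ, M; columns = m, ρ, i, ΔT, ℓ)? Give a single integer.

4

Exponent matrix [L,I,Θ,M] × [m,ρ,i,ΔT,ℓ]:
  L: [ 0 -3  0  0  1]
  I: [ 0  0  1  0  0]
  Θ: [ 0  0  0  1  0]
  M: [ 1  1  0  0  0]
RREF → pivots at {m,ρ,i,ΔT} ⇒ r = 4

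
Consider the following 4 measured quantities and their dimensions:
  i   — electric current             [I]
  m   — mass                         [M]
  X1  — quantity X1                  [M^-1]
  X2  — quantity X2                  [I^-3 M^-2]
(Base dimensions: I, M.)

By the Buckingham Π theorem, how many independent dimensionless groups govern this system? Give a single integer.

2

Dimensional matrix (I×M by i×m×X1×X2):
  I: [ 1  0  0 -3]
  M: [ 0  1 -1 -2]
Row reduction gives pivot columns i,m; rank = 2
Π count = n − r = 4 − 2 = 2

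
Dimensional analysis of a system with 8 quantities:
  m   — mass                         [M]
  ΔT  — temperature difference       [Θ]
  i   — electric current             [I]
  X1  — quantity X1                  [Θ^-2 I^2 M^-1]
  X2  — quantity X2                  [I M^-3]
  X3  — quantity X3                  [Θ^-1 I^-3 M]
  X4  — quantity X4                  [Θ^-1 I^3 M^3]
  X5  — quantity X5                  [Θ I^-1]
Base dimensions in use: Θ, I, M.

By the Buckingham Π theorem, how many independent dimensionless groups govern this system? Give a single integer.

5

Exponent matrix [Θ,I,M] × [m,ΔT,i,X1,X2,X3,X4,X5]:
  Θ: [ 0  1  0 -2  0 -1 -1  1]
  I: [ 0  0  1  2  1 -3  3 -1]
  M: [ 1  0  0 -1 -3  1  3  0]
Echelon form has 3 nonzero rows (pivots: m,ΔT,i)
Π count = n − r = 8 − 3 = 5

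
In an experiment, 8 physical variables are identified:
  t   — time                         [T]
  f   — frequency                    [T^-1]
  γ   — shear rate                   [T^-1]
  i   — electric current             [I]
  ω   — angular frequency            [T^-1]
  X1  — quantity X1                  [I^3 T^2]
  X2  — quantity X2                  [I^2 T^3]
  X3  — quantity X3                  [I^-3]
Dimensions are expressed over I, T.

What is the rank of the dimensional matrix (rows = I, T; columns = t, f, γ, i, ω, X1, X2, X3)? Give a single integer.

2

Exponent matrix [I,T] × [t,f,γ,i,ω,X1,X2,X3]:
  I: [ 0  0  0  1  0  3  2 -3]
  T: [ 1 -1 -1  0 -1  2  3  0]
Row reduction gives pivot columns t,i; rank = 2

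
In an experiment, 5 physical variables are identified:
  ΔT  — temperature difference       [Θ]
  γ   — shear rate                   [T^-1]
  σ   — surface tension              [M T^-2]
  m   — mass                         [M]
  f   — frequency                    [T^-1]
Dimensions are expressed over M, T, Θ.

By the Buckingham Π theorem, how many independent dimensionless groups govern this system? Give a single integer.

Exponent matrix [M,T,Θ] × [ΔT,γ,σ,m,f]:
  M: [ 0  0  1  1  0]
  T: [ 0 -1 -2  0 -1]
  Θ: [ 1  0  0  0  0]
Row reduction gives pivot columns ΔT,γ,σ; rank = 3
n=5, r=3 ⇒ 2 dimensionless groups

2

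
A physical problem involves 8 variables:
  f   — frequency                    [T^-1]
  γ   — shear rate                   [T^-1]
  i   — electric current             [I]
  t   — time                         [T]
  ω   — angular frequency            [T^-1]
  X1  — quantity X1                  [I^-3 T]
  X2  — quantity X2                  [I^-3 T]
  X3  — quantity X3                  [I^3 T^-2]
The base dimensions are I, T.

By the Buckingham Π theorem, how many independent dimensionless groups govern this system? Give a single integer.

6

Exponent matrix [I,T] × [f,γ,i,t,ω,X1,X2,X3]:
  I: [ 0  0  1  0  0 -3 -3  3]
  T: [-1 -1  0  1 -1  1  1 -2]
RREF → pivots at {f,i} ⇒ r = 2
Π count = n − r = 8 − 2 = 6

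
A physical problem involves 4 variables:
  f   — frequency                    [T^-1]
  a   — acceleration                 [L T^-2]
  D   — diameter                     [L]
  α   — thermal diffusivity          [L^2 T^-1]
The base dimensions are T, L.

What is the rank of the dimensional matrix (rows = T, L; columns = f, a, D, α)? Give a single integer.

2

Dimensional matrix (T×L by f×a×D×α):
  T: [-1 -2  0 -1]
  L: [ 0  1  1  2]
Echelon form has 2 nonzero rows (pivots: f,a)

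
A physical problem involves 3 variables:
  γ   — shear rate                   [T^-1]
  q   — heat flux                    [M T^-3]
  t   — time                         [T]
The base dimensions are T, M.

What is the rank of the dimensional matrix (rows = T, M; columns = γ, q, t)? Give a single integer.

Dimensional matrix (T×M by γ×q×t):
  T: [-1 -3  1]
  M: [ 0  1  0]
Echelon form has 2 nonzero rows (pivots: γ,q)

2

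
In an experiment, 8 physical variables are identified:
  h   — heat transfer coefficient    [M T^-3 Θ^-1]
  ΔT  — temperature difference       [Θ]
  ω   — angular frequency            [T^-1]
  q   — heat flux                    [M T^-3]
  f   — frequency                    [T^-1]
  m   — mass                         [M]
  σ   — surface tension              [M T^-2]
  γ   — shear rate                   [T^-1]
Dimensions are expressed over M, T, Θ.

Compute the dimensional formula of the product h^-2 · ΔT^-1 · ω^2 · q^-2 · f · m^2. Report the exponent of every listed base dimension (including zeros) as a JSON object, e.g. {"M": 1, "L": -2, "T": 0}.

{"M": -2, "T": 9, "Θ": 1}

Write exponents as rows M,T,Θ / cols h,ΔT,ω,q,f,m,σ,γ:
  M: [ 1  0  0  1  0  1  1  0]
  T: [-3  0 -1 -3 -1  0 -2 -1]
  Θ: [-1  1  0  0  0  0  0  0]
  [M]: (-2)·1+(-1)·0+(2)·0+(-2)·1+(1)·0+(2)·1 = -2
  [T]: (-2)·-3+(-1)·0+(2)·-1+(-2)·-3+(1)·-1+(2)·0 = 9
  [Θ]: (-2)·-1+(-1)·1+(2)·0+(-2)·0+(1)·0+(2)·0 = 1
⇒ M^-2 T^9 Θ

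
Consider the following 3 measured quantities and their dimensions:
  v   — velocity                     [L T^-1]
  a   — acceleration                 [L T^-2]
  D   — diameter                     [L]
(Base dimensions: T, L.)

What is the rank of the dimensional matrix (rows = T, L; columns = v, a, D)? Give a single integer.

Exponent matrix [T,L] × [v,a,D]:
  T: [-1 -2  0]
  L: [ 1  1  1]
Row reduction gives pivot columns v,a; rank = 2

2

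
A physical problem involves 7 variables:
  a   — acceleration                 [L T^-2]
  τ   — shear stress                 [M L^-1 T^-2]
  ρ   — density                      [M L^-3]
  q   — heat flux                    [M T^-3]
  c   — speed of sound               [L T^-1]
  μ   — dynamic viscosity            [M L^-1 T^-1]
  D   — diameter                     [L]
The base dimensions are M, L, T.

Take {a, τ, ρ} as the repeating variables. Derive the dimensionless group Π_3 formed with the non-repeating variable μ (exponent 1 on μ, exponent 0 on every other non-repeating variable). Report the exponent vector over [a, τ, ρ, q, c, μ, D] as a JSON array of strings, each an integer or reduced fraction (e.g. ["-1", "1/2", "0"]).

["1", "-3/2", "1/2", "0", "0", "1", "0"]

Dimensional matrix (M×L×T by a×τ×ρ×q×c×μ×D):
  M: [ 0  1  1  1  0  1  0]
  L: [ 1 -1 -3  0  1 -1  1]
  T: [-2 -2  0 -3 -1 -1  0]
Echelon form has 3 nonzero rows (pivots: a,τ,ρ)
Repeat: a,τ,ρ; free: q,c,μ,D
RREF:
  r0: [   1    0    0    0    0   -1   -1]
  r1: [   0    1    0  3/2  1/2  3/2    1]
  r2: [   0    0    1 -1/2 -1/2 -1/2   -1]
Fix exponent of μ at 1, q at 0, c at 0, D at 0; solve each RREF row for its pivot's exponent:
  r0: exp(a) + (-1)·1 = 0 ⇒ exp(a) = 1
  r1: exp(τ) + (3/2)·1 = 0 ⇒ exp(τ) = -3/2
  r2: exp(ρ) + (-1/2)·1 = 0 ⇒ exp(ρ) = 1/2
Π_3 = a · τ^(-3/2) · ρ^(1/2) · μ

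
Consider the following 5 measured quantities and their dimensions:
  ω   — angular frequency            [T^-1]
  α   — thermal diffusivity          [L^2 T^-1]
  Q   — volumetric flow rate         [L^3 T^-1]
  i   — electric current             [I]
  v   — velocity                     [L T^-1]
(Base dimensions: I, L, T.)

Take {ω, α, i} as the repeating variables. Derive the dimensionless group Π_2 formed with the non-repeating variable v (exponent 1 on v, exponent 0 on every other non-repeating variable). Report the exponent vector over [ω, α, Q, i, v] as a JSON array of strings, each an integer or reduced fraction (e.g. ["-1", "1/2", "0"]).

Dimensional matrix (I×L×T by ω×α×Q×i×v):
  I: [ 0  0  0  1  0]
  L: [ 0  2  3  0  1]
  T: [-1 -1 -1  0 -1]
Row reduction gives pivot columns ω,α,i; rank = 3
Repeat: ω,α,i; free: Q,v
RREF:
  r0: [   1    0 -1/2    0  1/2]
  r1: [   0    1  3/2    0  1/2]
  r2: [   0    0    0    1    0]
Fix exponent of v at 1, Q at 0; solve each RREF row for its pivot's exponent:
  r0: exp(ω) + (1/2)·1 = 0 ⇒ exp(ω) = -1/2
  r1: exp(α) + (1/2)·1 = 0 ⇒ exp(α) = -1/2
  r2: exp(i) + (0)·1 = 0 ⇒ exp(i) = 0
Π_2 = ω^(-1/2) · α^(-1/2) · v

["-1/2", "-1/2", "0", "0", "1"]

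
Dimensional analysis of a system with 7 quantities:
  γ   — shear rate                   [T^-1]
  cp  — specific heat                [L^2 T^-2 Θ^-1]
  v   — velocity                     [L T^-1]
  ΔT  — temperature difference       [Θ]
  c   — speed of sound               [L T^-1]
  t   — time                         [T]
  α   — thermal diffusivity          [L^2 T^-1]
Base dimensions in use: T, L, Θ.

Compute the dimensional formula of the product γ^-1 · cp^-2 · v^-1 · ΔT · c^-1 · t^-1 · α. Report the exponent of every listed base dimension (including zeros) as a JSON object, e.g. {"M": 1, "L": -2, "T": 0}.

{"T": 5, "L": -4, "Θ": 3}

Exponent matrix [T,L,Θ] × [γ,cp,v,ΔT,c,t,α]:
  T: [-1 -2 -1  0 -1  1 -1]
  L: [ 0  2  1  0  1  0  2]
  Θ: [ 0 -1  0  1  0  0  0]
  [T]: (-1)·-1+(-2)·-2+(-1)·-1+(1)·0+(-1)·-1+(-1)·1+(1)·-1 = 5
  [L]: (-1)·0+(-2)·2+(-1)·1+(1)·0+(-1)·1+(-1)·0+(1)·2 = -4
  [Θ]: (-1)·0+(-2)·-1+(-1)·0+(1)·1+(-1)·0+(-1)·0+(1)·0 = 3
⇒ T^5 L^-4 Θ^3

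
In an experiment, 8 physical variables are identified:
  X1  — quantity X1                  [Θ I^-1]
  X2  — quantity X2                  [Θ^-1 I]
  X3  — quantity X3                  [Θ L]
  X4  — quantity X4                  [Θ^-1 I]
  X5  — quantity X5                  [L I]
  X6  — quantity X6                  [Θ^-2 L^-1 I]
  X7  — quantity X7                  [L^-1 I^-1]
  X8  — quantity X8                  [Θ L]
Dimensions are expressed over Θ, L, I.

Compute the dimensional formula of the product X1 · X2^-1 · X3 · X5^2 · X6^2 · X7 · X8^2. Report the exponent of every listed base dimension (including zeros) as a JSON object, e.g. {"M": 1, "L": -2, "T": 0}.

Write exponents as rows Θ,L,I / cols X1,X2,X3,X4,X5,X6,X7,X8:
  Θ: [ 1 -1  1 -1  0 -2  0  1]
  L: [ 0  0  1  0  1 -1 -1  1]
  I: [-1  1  0  1  1  1 -1  0]
  [Θ]: (1)·1+(-1)·-1+(1)·1+(2)·0+(2)·-2+(1)·0+(2)·1 = 1
  [L]: (1)·0+(-1)·0+(1)·1+(2)·1+(2)·-1+(1)·-1+(2)·1 = 2
  [I]: (1)·-1+(-1)·1+(1)·0+(2)·1+(2)·1+(1)·-1+(2)·0 = 1
⇒ Θ L^2 I

{"Θ": 1, "L": 2, "I": 1}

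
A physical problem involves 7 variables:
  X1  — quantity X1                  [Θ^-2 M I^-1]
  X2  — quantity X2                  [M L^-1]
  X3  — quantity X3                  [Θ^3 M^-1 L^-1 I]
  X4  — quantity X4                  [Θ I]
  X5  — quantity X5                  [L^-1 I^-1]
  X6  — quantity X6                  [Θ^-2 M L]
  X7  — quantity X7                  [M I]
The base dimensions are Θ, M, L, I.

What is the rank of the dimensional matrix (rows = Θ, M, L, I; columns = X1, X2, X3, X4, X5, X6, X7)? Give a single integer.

3

Exponent matrix [Θ,M,L,I] × [X1,X2,X3,X4,X5,X6,X7]:
  Θ: [-2  0  3  1  0 -2  0]
  M: [ 1  1 -1  0  0  1  1]
  L: [ 0 -1 -1  0 -1  1  0]
  I: [-1  0  1  1 -1  0  1]
Echelon form has 3 nonzero rows (pivots: X1,X2,X3)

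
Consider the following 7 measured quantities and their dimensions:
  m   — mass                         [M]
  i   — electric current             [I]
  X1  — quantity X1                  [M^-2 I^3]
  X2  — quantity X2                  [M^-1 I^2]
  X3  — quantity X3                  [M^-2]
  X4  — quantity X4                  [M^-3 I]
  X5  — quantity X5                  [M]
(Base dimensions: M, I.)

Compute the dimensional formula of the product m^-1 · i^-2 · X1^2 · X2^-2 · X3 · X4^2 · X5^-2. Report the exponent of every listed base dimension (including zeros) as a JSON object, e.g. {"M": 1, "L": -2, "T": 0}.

Dimensional matrix (M×I by m×i×X1×X2×X3×X4×X5):
  M: [ 1  0 -2 -1 -2 -3  1]
  I: [ 0  1  3  2  0  1  0]
  [M]: (-1)·1+(-2)·0+(2)·-2+(-2)·-1+(1)·-2+(2)·-3+(-2)·1 = -13
  [I]: (-1)·0+(-2)·1+(2)·3+(-2)·2+(1)·0+(2)·1+(-2)·0 = 2
⇒ M^-13 I^2

{"M": -13, "I": 2}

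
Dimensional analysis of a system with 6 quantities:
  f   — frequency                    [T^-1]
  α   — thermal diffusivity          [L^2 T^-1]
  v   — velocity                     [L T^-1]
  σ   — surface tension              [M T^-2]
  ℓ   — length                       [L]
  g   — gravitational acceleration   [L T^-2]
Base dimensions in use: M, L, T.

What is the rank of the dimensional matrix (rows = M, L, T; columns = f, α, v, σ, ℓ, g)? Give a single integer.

3

Exponent matrix [M,L,T] × [f,α,v,σ,ℓ,g]:
  M: [ 0  0  0  1  0  0]
  L: [ 0  2  1  0  1  1]
  T: [-1 -1 -1 -2  0 -2]
Row reduction gives pivot columns f,α,σ; rank = 3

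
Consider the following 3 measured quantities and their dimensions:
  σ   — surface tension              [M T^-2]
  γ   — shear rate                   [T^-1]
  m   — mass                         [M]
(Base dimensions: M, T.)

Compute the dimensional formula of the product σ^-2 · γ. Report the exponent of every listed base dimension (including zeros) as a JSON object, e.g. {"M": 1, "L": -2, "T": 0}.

Exponent matrix [M,T] × [σ,γ,m]:
  M: [ 1  0  1]
  T: [-2 -1  0]
  [M]: (-2)·1+(1)·0 = -2
  [T]: (-2)·-2+(1)·-1 = 3
⇒ M^-2 T^3

{"M": -2, "T": 3}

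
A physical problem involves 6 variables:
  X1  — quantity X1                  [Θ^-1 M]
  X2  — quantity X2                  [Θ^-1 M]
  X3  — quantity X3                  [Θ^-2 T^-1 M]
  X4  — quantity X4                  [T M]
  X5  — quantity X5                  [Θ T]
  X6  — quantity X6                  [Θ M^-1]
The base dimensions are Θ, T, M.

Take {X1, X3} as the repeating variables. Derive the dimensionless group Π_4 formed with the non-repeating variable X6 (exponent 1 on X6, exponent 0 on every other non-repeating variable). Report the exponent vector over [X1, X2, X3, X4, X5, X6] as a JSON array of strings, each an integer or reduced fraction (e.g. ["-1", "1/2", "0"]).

["1", "0", "0", "0", "0", "1"]

Dimensional matrix (Θ×T×M by X1×X2×X3×X4×X5×X6):
  Θ: [-1 -1 -2  0  1  1]
  T: [ 0  0 -1  1  1  0]
  M: [ 1  1  1  1  0 -1]
Echelon form has 2 nonzero rows (pivots: X1,X3)
Repeat: X1,X3; free: X2,X4,X5,X6
RREF:
  r0: [   1    1    0    2    1   -1]
  r1: [   0    0    1   -1   -1    0]
  r2: [   0    0    0    0    0    0]
Fix exponent of X6 at 1, X2 at 0, X4 at 0, X5 at 0; solve each RREF row for its pivot's exponent:
  r0: exp(X1) + (-1)·1 = 0 ⇒ exp(X1) = 1
  r1: exp(X3) + (0)·1 = 0 ⇒ exp(X3) = 0
Π_4 = X1 · X6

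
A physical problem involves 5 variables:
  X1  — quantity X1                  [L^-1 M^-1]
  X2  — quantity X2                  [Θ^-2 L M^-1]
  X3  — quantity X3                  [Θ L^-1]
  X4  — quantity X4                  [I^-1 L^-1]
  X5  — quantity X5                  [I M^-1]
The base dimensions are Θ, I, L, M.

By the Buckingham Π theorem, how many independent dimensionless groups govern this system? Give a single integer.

Dimensional matrix (Θ×I×L×M by X1×X2×X3×X4×X5):
  Θ: [ 0 -2  1  0  0]
  I: [ 0  0  0 -1  1]
  L: [-1  1 -1 -1  0]
  M: [-1 -1  0  0 -1]
RREF → pivots at {X1,X2,X4} ⇒ r = 3
5 vars − rank 3 = 2 Π groups

2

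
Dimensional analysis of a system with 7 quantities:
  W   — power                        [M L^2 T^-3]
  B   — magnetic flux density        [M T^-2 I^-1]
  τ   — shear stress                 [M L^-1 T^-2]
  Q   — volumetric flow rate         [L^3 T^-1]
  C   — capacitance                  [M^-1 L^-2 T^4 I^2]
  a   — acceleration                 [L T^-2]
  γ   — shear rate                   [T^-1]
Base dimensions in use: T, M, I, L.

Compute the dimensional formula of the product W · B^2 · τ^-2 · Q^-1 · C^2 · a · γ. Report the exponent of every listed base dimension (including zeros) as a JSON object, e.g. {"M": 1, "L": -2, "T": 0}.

{"T": 3, "M": -1, "I": 2, "L": -2}

Write exponents as rows T,M,I,L / cols W,B,τ,Q,C,a,γ:
  T: [-3 -2 -2 -1  4 -2 -1]
  M: [ 1  1  1  0 -1  0  0]
  I: [ 0 -1  0  0  2  0  0]
  L: [ 2  0 -1  3 -2  1  0]
  [T]: (1)·-3+(2)·-2+(-2)·-2+(-1)·-1+(2)·4+(1)·-2+(1)·-1 = 3
  [M]: (1)·1+(2)·1+(-2)·1+(-1)·0+(2)·-1+(1)·0+(1)·0 = -1
  [I]: (1)·0+(2)·-1+(-2)·0+(-1)·0+(2)·2+(1)·0+(1)·0 = 2
  [L]: (1)·2+(2)·0+(-2)·-1+(-1)·3+(2)·-2+(1)·1+(1)·0 = -2
⇒ T^3 M^-1 I^2 L^-2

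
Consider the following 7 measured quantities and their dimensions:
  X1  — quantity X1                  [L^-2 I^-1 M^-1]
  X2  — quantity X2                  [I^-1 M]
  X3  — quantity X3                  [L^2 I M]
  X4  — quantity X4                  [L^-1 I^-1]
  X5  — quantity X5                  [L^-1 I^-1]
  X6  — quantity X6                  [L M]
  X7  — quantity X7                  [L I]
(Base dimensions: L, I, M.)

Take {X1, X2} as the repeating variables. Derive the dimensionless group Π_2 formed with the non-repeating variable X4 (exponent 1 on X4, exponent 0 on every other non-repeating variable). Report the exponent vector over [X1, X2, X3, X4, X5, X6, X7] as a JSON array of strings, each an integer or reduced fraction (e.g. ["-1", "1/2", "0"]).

["-1/2", "-1/2", "0", "1", "0", "0", "0"]

Dimensional matrix (L×I×M by X1×X2×X3×X4×X5×X6×X7):
  L: [-2  0  2 -1 -1  1  1]
  I: [-1 -1  1 -1 -1  0  1]
  M: [-1  1  1  0  0  1  0]
RREF → pivots at {X1,X2} ⇒ r = 2
Pivot set = {X1,X2}, free = {X3,X4,X5,X6,X7}
RREF:
  r0: [   1    0   -1  1/2  1/2 -1/2 -1/2]
  r1: [   0    1    0  1/2  1/2  1/2 -1/2]
  r2: [   0    0    0    0    0    0    0]
Fix exponent of X4 at 1, X3 at 0, X5 at 0, X6 at 0, X7 at 0; solve each RREF row for its pivot's exponent:
  r0: exp(X1) + (1/2)·1 = 0 ⇒ exp(X1) = -1/2
  r1: exp(X2) + (1/2)·1 = 0 ⇒ exp(X2) = -1/2
Π_2 = X1^(-1/2) · X2^(-1/2) · X4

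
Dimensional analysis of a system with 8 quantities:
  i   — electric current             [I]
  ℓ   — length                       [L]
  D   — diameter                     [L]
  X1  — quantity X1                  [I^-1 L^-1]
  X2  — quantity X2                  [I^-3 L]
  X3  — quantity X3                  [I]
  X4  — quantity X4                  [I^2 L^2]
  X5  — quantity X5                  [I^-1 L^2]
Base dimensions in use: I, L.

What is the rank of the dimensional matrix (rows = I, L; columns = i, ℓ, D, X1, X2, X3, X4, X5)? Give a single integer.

2

Exponent matrix [I,L] × [i,ℓ,D,X1,X2,X3,X4,X5]:
  I: [ 1  0  0 -1 -3  1  2 -1]
  L: [ 0  1  1 -1  1  0  2  2]
Row reduction gives pivot columns i,ℓ; rank = 2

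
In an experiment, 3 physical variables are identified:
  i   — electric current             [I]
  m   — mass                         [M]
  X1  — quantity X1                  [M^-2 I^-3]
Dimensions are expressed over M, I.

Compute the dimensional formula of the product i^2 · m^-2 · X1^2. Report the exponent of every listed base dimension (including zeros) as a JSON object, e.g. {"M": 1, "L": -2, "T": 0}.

Exponent matrix [M,I] × [i,m,X1]:
  M: [ 0  1 -2]
  I: [ 1  0 -3]
  [M]: (2)·0+(-2)·1+(2)·-2 = -6
  [I]: (2)·1+(-2)·0+(2)·-3 = -4
⇒ M^-6 I^-4

{"M": -6, "I": -4}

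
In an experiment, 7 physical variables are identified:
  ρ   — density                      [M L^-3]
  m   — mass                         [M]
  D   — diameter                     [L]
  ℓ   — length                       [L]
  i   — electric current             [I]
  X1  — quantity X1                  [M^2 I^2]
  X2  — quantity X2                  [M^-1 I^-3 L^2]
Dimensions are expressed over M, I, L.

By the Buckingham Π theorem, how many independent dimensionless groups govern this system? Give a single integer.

Exponent matrix [M,I,L] × [ρ,m,D,ℓ,i,X1,X2]:
  M: [ 1  1  0  0  0  2 -1]
  I: [ 0  0  0  0  1  2 -3]
  L: [-3  0  1  1  0  0  2]
Row reduction gives pivot columns ρ,m,i; rank = 3
n=7, r=3 ⇒ 4 dimensionless groups

4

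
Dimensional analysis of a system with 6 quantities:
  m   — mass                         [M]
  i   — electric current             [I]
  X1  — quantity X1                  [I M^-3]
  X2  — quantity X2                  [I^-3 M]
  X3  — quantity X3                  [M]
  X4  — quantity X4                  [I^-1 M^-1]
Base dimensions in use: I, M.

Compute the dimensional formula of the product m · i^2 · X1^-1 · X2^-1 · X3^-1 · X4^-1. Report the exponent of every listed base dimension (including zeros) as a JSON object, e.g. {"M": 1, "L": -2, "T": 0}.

Write exponents as rows I,M / cols m,i,X1,X2,X3,X4:
  I: [ 0  1  1 -3  0 -1]
  M: [ 1  0 -3  1  1 -1]
  [I]: (1)·0+(2)·1+(-1)·1+(-1)·-3+(-1)·0+(-1)·-1 = 5
  [M]: (1)·1+(2)·0+(-1)·-3+(-1)·1+(-1)·1+(-1)·-1 = 3
⇒ I^5 M^3

{"I": 5, "M": 3}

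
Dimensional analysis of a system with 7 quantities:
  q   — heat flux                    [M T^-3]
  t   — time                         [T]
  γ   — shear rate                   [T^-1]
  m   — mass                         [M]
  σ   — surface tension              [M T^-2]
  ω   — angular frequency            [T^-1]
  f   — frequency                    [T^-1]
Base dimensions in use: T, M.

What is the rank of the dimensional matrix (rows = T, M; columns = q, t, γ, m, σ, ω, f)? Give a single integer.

2

Dimensional matrix (T×M by q×t×γ×m×σ×ω×f):
  T: [-3  1 -1  0 -2 -1 -1]
  M: [ 1  0  0  1  1  0  0]
RREF → pivots at {q,t} ⇒ r = 2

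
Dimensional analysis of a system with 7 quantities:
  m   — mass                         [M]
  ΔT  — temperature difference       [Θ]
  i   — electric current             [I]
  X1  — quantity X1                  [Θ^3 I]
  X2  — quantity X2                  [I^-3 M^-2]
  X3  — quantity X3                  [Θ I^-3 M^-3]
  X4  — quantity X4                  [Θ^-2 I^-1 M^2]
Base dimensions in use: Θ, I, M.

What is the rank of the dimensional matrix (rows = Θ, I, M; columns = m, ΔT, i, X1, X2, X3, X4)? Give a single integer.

3

Write exponents as rows Θ,I,M / cols m,ΔT,i,X1,X2,X3,X4:
  Θ: [ 0  1  0  3  0  1 -2]
  I: [ 0  0  1  1 -3 -3 -1]
  M: [ 1  0  0  0 -2 -3  2]
Row reduction gives pivot columns m,ΔT,i; rank = 3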